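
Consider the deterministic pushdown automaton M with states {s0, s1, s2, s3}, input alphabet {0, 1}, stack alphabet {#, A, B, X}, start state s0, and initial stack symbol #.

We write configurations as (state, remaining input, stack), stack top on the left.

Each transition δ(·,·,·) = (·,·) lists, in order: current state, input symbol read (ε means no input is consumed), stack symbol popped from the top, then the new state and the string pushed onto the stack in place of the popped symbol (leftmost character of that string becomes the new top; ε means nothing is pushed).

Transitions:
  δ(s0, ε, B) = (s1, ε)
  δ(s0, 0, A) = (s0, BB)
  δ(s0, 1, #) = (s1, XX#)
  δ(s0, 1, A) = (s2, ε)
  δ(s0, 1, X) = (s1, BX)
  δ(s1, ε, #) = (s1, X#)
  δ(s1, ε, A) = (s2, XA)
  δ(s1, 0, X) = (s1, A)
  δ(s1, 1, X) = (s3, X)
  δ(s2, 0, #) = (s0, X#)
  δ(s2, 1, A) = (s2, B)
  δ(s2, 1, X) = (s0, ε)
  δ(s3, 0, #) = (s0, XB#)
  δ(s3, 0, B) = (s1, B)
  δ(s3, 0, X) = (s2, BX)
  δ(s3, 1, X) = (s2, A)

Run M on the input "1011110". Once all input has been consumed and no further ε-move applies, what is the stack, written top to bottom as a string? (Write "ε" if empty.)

(s0, 1011110, #)
  read 1, top #: go to s1, push XX# → (s1, 011110, XX#)
  read 0, top X: go to s1, push A → (s1, 11110, AX#)
  ε-move, top A: go to s2, push XA → (s2, 11110, XAX#)
  read 1, top X: go to s0, push ε → (s0, 1110, AX#)
  read 1, top A: go to s2, push ε → (s2, 110, X#)
  read 1, top X: go to s0, push ε → (s0, 10, #)
  read 1, top #: go to s1, push XX# → (s1, 0, XX#)
  read 0, top X: go to s1, push A → (s1, ε, AX#)
  ε-move, top A: go to s2, push XA → (s2, ε, XAX#)
All input consumed in state s2 with stack XAX#.

XAX#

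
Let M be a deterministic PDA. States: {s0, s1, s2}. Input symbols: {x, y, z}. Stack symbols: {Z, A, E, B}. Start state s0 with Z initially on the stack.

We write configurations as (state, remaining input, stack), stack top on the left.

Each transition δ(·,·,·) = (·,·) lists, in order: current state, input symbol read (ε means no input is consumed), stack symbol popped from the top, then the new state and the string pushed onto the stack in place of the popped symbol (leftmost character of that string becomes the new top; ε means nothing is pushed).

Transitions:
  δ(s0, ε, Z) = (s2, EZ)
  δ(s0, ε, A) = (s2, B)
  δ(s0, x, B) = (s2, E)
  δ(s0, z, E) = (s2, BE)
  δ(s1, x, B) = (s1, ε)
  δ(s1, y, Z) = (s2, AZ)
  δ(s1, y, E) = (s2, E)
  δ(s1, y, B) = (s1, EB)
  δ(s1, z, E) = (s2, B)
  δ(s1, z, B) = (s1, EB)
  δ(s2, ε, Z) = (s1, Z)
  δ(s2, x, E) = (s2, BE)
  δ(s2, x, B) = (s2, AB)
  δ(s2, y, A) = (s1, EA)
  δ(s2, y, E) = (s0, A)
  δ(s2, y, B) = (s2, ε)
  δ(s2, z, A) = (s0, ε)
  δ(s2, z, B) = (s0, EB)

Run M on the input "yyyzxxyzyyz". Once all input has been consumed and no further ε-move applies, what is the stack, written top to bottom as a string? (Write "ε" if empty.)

(s0, yyyzxxyzyyz, Z) ⊢ (s2, yyyzxxyzyyz, EZ) ⊢ (s0, yyzxxyzyyz, AZ) ⊢ (s2, yyzxxyzyyz, BZ) ⊢ (s2, yzxxyzyyz, Z) ⊢ (s1, yzxxyzyyz, Z) ⊢ (s2, zxxyzyyz, AZ) ⊢ (s0, xxyzyyz, Z) ⊢ (s2, xxyzyyz, EZ) ⊢ (s2, xyzyyz, BEZ) ⊢ (s2, yzyyz, ABEZ) ⊢ (s1, zyyz, EABEZ) ⊢ (s2, yyz, BABEZ) ⊢ (s2, yz, ABEZ) ⊢ (s1, z, EABEZ) ⊢ (s2, ε, BABEZ)
All input consumed in state s2 with stack BABEZ.

BABEZ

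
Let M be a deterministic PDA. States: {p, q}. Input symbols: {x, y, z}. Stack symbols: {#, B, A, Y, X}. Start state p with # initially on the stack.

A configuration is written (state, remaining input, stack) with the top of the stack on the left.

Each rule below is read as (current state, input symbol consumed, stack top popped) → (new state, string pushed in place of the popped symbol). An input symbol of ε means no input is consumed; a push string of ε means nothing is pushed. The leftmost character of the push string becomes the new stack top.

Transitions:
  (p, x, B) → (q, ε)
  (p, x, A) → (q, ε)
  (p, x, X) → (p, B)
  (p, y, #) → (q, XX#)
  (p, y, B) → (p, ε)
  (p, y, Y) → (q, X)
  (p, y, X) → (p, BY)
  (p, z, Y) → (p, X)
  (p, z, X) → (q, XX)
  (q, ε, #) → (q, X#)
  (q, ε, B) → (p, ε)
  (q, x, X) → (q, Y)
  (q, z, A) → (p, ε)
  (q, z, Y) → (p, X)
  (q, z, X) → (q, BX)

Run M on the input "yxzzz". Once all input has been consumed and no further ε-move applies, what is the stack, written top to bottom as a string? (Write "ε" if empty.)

(p, yxzzz, #)
  read y, top #: go to q, push XX# → (q, xzzz, XX#)
  read x, top X: go to q, push Y → (q, zzz, YX#)
  read z, top Y: go to p, push X → (p, zz, XX#)
  read z, top X: go to q, push XX → (q, z, XXX#)
  read z, top X: go to q, push BX → (q, ε, BXXX#)
  ε-move, top B: go to p, push ε → (p, ε, XXX#)
All input consumed in state p with stack XXX#.

XXX#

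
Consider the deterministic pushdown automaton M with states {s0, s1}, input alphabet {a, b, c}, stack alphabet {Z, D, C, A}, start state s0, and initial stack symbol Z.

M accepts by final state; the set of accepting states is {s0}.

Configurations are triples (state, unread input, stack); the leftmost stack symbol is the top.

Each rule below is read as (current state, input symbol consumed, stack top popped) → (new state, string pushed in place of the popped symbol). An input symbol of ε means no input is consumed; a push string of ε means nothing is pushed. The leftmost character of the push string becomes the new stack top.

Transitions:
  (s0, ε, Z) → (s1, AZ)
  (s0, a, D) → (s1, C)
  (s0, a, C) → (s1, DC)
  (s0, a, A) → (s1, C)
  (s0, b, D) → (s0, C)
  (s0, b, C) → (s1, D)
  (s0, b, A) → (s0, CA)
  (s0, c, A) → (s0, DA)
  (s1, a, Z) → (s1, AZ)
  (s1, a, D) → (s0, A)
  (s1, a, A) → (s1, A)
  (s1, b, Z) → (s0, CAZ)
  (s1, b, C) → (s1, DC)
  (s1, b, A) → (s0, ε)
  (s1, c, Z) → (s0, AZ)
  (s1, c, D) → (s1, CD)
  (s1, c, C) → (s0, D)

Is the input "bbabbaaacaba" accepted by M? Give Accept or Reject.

Reject

(s0, bbabbaaacaba, Z)
  ε-move, top Z: go to s1, push AZ → (s1, bbabbaaacaba, AZ)
  read b, top A: go to s0, push ε → (s0, babbaaacaba, Z)
  ε-move, top Z: go to s1, push AZ → (s1, babbaaacaba, AZ)
  read b, top A: go to s0, push ε → (s0, abbaaacaba, Z)
  ε-move, top Z: go to s1, push AZ → (s1, abbaaacaba, AZ)
  read a, top A: go to s1, push A → (s1, bbaaacaba, AZ)
  read b, top A: go to s0, push ε → (s0, baaacaba, Z)
  ε-move, top Z: go to s1, push AZ → (s1, baaacaba, AZ)
  read b, top A: go to s0, push ε → (s0, aaacaba, Z)
  ε-move, top Z: go to s1, push AZ → (s1, aaacaba, AZ)
  read a, top A: go to s1, push A → (s1, aacaba, AZ)
  read a, top A: go to s1, push A → (s1, acaba, AZ)
  read a, top A: go to s1, push A → (s1, caba, AZ)
No transition applies at (s1, caba, AZ); input not fully consumed.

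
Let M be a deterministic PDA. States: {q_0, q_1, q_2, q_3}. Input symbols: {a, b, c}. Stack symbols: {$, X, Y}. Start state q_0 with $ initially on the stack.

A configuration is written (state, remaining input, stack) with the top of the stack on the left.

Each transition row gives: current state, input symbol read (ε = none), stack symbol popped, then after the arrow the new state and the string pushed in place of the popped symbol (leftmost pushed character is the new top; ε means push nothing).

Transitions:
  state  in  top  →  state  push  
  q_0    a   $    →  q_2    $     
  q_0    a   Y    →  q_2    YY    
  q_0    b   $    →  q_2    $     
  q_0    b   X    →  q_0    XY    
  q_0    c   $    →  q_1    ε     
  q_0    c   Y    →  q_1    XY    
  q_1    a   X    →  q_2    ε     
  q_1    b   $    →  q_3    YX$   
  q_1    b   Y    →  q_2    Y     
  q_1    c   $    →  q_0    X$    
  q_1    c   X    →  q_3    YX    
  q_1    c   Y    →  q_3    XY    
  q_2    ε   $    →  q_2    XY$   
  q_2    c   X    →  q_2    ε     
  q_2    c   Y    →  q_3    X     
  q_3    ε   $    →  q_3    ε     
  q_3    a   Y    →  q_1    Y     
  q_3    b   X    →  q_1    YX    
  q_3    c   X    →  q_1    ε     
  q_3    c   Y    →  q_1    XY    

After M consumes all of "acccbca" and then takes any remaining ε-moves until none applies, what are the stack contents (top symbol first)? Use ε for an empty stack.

(q_0, acccbca, $)
  read a, top $: go to q_2, push $ → (q_2, cccbca, $)
  ε-move, top $: go to q_2, push XY$ → (q_2, cccbca, XY$)
  read c, top X: go to q_2, push ε → (q_2, ccbca, Y$)
  read c, top Y: go to q_3, push X → (q_3, cbca, X$)
  read c, top X: go to q_1, push ε → (q_1, bca, $)
  read b, top $: go to q_3, push YX$ → (q_3, ca, YX$)
  read c, top Y: go to q_1, push XY → (q_1, a, XYX$)
  read a, top X: go to q_2, push ε → (q_2, ε, YX$)
All input consumed in state q_2 with stack YX$.

YX$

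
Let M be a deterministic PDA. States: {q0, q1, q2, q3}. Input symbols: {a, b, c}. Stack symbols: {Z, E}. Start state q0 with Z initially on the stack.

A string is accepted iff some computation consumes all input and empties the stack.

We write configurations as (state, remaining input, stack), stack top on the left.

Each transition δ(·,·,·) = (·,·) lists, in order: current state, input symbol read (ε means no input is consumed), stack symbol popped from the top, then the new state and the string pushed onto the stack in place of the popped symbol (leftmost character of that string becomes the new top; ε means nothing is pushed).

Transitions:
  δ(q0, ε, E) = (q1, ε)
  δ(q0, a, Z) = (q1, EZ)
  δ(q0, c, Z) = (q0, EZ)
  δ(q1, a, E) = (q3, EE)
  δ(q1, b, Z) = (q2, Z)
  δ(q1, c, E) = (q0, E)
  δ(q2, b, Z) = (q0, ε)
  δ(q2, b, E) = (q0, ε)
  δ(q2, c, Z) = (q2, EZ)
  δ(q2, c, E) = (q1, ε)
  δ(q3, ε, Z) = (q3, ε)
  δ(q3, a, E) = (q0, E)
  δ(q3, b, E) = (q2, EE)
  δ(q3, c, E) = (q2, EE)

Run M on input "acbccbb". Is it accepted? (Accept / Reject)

(q0, acbccbb, Z) ⊢ (q1, cbccbb, EZ) ⊢ (q0, bccbb, EZ) ⊢ (q1, bccbb, Z) ⊢ (q2, ccbb, Z) ⊢ (q2, cbb, EZ) ⊢ (q1, bb, Z) ⊢ (q2, b, Z) ⊢ (q0, ε, ε)
All input consumed and the stack is empty.

Accept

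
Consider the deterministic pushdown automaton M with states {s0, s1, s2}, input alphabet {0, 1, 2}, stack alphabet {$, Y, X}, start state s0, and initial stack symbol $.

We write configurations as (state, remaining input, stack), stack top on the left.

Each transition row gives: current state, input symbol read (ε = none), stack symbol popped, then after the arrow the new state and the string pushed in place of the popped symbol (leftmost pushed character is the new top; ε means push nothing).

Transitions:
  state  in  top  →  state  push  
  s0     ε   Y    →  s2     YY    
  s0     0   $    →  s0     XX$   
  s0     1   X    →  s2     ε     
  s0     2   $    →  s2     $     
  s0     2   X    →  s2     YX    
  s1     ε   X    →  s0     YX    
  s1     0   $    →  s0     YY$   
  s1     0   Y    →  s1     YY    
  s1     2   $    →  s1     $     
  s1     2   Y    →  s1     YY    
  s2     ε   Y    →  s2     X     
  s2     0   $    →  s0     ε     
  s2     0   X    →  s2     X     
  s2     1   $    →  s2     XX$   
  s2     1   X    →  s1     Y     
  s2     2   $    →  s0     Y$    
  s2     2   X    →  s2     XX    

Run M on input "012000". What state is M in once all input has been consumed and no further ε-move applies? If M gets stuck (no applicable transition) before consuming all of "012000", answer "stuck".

s2

(s0, 012000, $)
  read 0, top $: go to s0, push XX$ → (s0, 12000, XX$)
  read 1, top X: go to s2, push ε → (s2, 2000, X$)
  read 2, top X: go to s2, push XX → (s2, 000, XX$)
  read 0, top X: go to s2, push X → (s2, 00, XX$)
  read 0, top X: go to s2, push X → (s2, 0, XX$)
  read 0, top X: go to s2, push X → (s2, ε, XX$)
All input consumed; M is in state s2.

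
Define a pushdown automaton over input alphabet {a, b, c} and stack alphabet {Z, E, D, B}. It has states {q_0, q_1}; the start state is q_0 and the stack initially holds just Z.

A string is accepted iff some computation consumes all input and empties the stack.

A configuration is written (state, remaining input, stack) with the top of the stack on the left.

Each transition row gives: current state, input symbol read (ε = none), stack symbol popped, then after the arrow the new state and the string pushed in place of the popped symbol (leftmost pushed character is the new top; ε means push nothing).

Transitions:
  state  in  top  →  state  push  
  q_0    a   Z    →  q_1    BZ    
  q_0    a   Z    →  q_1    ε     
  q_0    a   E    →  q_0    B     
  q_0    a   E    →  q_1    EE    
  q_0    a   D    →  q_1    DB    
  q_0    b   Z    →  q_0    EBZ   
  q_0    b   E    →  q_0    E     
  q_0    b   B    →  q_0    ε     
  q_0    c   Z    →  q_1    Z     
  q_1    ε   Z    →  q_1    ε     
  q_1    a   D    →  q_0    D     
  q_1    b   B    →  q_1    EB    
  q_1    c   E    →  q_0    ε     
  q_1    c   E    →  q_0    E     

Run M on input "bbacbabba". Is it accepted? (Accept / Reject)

Accept

One accepting computation: (q_0, bbacbabba, Z) ⊢ (q_0, bacbabba, EBZ) ⊢ (q_0, acbabba, EBZ) ⊢ (q_1, cbabba, EEBZ) ⊢ (q_0, babba, EBZ) ⊢ (q_0, abba, EBZ) ⊢ (q_0, bba, BBZ) ⊢ (q_0, ba, BZ) ⊢ (q_0, a, Z) ⊢ (q_1, ε, ε)
All input consumed and the stack is empty.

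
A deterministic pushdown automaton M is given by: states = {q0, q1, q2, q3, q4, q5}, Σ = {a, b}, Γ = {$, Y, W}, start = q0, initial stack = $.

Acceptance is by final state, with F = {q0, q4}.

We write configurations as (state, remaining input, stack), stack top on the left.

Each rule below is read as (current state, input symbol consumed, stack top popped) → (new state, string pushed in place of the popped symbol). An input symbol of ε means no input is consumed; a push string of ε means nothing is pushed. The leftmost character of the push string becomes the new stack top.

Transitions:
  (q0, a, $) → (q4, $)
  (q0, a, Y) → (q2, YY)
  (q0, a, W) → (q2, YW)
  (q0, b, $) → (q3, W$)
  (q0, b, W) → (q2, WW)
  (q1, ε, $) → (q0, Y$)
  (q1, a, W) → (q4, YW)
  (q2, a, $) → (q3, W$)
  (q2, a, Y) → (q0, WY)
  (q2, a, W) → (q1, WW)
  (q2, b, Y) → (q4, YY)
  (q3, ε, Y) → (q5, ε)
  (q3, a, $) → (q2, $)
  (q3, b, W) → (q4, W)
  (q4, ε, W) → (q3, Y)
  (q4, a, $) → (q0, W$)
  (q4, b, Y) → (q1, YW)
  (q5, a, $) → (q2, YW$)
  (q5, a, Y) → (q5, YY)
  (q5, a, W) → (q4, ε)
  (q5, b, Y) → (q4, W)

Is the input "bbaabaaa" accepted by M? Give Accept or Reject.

(q0, bbaabaaa, $)
  read b, top $: go to q3, push W$ → (q3, baabaaa, W$)
  read b, top W: go to q4, push W → (q4, aabaaa, W$)
  ε-move, top W: go to q3, push Y → (q3, aabaaa, Y$)
  ε-move, top Y: go to q5, push ε → (q5, aabaaa, $)
  read a, top $: go to q2, push YW$ → (q2, abaaa, YW$)
  read a, top Y: go to q0, push WY → (q0, baaa, WYW$)
  read b, top W: go to q2, push WW → (q2, aaa, WWYW$)
  read a, top W: go to q1, push WW → (q1, aa, WWWYW$)
  read a, top W: go to q4, push YW → (q4, a, YWWWYW$)
No transition applies at (q4, a, YWWWYW$); input not fully consumed.

Reject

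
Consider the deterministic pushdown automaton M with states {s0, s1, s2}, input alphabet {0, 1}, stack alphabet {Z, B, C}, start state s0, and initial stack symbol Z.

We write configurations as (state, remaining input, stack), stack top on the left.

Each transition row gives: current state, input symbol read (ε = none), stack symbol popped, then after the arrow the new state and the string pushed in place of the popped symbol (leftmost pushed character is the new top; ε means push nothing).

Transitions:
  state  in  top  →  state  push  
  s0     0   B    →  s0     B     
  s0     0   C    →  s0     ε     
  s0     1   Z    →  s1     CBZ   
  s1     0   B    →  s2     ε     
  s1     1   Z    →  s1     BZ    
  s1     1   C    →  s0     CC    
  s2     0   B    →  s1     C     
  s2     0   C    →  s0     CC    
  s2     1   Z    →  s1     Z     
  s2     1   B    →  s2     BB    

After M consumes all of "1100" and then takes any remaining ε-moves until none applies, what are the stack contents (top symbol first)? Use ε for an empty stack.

BZ

(s0, 1100, Z)
  read 1, top Z: go to s1, push CBZ → (s1, 100, CBZ)
  read 1, top C: go to s0, push CC → (s0, 00, CCBZ)
  read 0, top C: go to s0, push ε → (s0, 0, CBZ)
  read 0, top C: go to s0, push ε → (s0, ε, BZ)
All input consumed in state s0 with stack BZ.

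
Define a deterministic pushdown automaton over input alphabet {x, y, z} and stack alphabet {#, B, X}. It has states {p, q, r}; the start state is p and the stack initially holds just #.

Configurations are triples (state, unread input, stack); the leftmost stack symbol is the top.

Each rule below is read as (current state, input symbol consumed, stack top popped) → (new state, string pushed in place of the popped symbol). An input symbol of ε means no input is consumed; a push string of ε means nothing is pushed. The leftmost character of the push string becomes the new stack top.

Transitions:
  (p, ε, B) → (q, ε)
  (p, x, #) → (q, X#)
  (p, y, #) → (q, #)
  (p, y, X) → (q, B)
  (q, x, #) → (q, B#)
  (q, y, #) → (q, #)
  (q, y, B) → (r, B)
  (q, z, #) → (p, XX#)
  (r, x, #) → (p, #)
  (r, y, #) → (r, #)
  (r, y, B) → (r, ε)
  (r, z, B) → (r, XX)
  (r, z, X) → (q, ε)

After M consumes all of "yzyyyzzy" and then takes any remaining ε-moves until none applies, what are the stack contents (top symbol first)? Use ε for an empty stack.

BX#

(p, yzyyyzzy, #)
  read y, top #: go to q, push # → (q, zyyyzzy, #)
  read z, top #: go to p, push XX# → (p, yyyzzy, XX#)
  read y, top X: go to q, push B → (q, yyzzy, BX#)
  read y, top B: go to r, push B → (r, yzzy, BX#)
  read y, top B: go to r, push ε → (r, zzy, X#)
  read z, top X: go to q, push ε → (q, zy, #)
  read z, top #: go to p, push XX# → (p, y, XX#)
  read y, top X: go to q, push B → (q, ε, BX#)
All input consumed in state q with stack BX#.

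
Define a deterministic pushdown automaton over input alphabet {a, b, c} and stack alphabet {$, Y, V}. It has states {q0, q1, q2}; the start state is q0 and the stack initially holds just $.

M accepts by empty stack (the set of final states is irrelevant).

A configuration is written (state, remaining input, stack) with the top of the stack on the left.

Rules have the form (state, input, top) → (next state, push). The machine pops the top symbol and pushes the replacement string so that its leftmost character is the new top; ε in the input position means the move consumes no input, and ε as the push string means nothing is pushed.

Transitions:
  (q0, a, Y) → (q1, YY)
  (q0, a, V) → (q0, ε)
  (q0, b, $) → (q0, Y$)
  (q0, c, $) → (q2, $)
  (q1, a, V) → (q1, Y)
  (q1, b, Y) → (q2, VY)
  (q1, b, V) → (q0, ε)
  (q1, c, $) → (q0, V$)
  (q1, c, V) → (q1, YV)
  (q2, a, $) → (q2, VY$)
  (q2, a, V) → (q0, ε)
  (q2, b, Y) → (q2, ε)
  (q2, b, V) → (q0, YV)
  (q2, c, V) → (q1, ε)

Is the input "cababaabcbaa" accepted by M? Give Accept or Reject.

Reject

(q0, cababaabcbaa, $)
  read c, top $: go to q2, push $ → (q2, ababaabcbaa, $)
  read a, top $: go to q2, push VY$ → (q2, babaabcbaa, VY$)
  read b, top V: go to q0, push YV → (q0, abaabcbaa, YVY$)
  read a, top Y: go to q1, push YY → (q1, baabcbaa, YYVY$)
  read b, top Y: go to q2, push VY → (q2, aabcbaa, VYYVY$)
  read a, top V: go to q0, push ε → (q0, abcbaa, YYVY$)
  read a, top Y: go to q1, push YY → (q1, bcbaa, YYYVY$)
  read b, top Y: go to q2, push VY → (q2, cbaa, VYYYVY$)
  read c, top V: go to q1, push ε → (q1, baa, YYYVY$)
  read b, top Y: go to q2, push VY → (q2, aa, VYYYVY$)
  read a, top V: go to q0, push ε → (q0, a, YYYVY$)
  read a, top Y: go to q1, push YY → (q1, ε, YYYYVY$)
All input consumed; stack is YYYYVY$, not empty, and no further ε-move applies.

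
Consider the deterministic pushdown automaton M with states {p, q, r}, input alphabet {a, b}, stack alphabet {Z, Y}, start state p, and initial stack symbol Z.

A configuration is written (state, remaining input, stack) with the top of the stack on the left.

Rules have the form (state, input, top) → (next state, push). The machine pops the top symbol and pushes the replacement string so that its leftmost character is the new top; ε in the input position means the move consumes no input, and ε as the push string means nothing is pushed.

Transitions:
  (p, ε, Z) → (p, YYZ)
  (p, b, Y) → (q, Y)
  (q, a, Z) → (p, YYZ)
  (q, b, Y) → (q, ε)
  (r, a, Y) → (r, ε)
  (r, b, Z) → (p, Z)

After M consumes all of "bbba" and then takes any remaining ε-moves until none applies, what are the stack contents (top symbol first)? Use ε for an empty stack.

(p, bbba, Z)
  ε-move, top Z: go to p, push YYZ → (p, bbba, YYZ)
  read b, top Y: go to q, push Y → (q, bba, YYZ)
  read b, top Y: go to q, push ε → (q, ba, YZ)
  read b, top Y: go to q, push ε → (q, a, Z)
  read a, top Z: go to p, push YYZ → (p, ε, YYZ)
All input consumed in state p with stack YYZ.

YYZ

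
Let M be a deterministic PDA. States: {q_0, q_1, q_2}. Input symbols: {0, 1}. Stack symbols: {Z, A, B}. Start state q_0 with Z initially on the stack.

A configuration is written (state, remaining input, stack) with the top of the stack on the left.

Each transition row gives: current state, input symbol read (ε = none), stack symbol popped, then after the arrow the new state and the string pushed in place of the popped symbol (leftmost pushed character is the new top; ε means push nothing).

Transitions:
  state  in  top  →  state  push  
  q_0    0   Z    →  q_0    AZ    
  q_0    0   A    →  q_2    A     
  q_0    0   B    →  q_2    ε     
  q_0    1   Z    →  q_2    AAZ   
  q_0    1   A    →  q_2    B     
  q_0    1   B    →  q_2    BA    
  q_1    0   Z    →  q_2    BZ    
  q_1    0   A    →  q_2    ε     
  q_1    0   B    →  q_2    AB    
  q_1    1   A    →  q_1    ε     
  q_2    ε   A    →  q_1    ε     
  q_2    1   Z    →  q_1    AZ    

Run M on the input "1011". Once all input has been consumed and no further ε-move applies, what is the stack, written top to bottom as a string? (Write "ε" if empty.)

(q_0, 1011, Z) ⊢ (q_2, 011, AAZ) ⊢ (q_1, 011, AZ) ⊢ (q_2, 11, Z) ⊢ (q_1, 1, AZ) ⊢ (q_1, ε, Z)
All input consumed in state q_1 with stack Z.

Z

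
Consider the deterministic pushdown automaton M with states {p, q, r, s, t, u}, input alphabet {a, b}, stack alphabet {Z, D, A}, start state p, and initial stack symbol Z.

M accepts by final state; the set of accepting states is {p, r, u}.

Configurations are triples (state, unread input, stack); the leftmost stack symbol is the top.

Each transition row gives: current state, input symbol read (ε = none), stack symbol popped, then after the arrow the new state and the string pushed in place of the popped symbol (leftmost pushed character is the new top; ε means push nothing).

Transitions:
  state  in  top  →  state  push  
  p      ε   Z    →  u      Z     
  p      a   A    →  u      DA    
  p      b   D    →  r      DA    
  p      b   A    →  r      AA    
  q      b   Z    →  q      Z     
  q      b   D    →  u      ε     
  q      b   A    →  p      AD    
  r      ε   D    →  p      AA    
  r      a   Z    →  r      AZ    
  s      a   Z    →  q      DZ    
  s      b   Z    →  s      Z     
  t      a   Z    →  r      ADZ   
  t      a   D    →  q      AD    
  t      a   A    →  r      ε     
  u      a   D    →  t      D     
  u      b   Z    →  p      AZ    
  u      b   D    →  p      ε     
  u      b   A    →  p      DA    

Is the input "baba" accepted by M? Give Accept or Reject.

Accept

(p, baba, Z)
  ε-move, top Z: go to u, push Z → (u, baba, Z)
  read b, top Z: go to p, push AZ → (p, aba, AZ)
  read a, top A: go to u, push DA → (u, ba, DAZ)
  read b, top D: go to p, push ε → (p, a, AZ)
  read a, top A: go to u, push DA → (u, ε, DAZ)
All input consumed; state u ∈ F.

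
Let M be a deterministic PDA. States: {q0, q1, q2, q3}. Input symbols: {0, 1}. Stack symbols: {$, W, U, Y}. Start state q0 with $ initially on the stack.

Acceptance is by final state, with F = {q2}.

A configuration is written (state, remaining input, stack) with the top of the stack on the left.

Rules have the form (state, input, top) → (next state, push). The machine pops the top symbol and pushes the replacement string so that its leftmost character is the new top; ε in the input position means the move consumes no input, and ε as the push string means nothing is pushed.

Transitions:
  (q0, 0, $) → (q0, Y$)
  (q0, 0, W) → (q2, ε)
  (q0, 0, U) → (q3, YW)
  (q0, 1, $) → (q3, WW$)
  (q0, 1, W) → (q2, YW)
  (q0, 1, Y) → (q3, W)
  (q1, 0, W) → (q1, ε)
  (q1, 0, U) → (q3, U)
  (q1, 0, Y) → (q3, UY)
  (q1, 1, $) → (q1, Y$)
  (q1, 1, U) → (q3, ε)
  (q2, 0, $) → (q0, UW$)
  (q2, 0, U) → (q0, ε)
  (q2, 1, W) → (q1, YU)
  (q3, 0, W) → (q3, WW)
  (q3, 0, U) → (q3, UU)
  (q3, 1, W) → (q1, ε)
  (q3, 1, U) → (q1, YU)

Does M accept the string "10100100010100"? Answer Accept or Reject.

Reject

(q0, 10100100010100, $)
  read 1, top $: go to q3, push WW$ → (q3, 0100100010100, WW$)
  read 0, top W: go to q3, push WW → (q3, 100100010100, WWW$)
  read 1, top W: go to q1, push ε → (q1, 00100010100, WW$)
  read 0, top W: go to q1, push ε → (q1, 0100010100, W$)
  read 0, top W: go to q1, push ε → (q1, 100010100, $)
  read 1, top $: go to q1, push Y$ → (q1, 00010100, Y$)
  read 0, top Y: go to q3, push UY → (q3, 0010100, UY$)
  read 0, top U: go to q3, push UU → (q3, 010100, UUY$)
  read 0, top U: go to q3, push UU → (q3, 10100, UUUY$)
  read 1, top U: go to q1, push YU → (q1, 0100, YUUUY$)
  read 0, top Y: go to q3, push UY → (q3, 100, UYUUUY$)
  read 1, top U: go to q1, push YU → (q1, 00, YUYUUUY$)
  read 0, top Y: go to q3, push UY → (q3, 0, UYUYUUUY$)
  read 0, top U: go to q3, push UU → (q3, ε, UUYUYUUUY$)
All input consumed; state q3 ∉ F and no further ε-move applies.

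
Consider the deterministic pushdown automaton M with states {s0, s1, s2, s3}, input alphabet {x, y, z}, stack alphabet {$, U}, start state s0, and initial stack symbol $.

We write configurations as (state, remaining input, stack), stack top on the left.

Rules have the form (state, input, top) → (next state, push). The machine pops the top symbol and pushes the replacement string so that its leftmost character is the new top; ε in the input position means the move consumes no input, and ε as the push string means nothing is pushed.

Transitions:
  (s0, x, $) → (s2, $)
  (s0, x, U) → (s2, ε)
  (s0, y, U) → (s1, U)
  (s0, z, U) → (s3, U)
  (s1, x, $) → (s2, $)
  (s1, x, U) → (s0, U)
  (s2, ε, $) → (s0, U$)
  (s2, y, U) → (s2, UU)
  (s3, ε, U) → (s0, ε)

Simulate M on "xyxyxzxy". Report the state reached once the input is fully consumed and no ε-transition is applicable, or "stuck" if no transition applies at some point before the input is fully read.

s1

(s0, xyxyxzxy, $)
  read x, top $: go to s2, push $ → (s2, yxyxzxy, $)
  ε-move, top $: go to s0, push U$ → (s0, yxyxzxy, U$)
  read y, top U: go to s1, push U → (s1, xyxzxy, U$)
  read x, top U: go to s0, push U → (s0, yxzxy, U$)
  read y, top U: go to s1, push U → (s1, xzxy, U$)
  read x, top U: go to s0, push U → (s0, zxy, U$)
  read z, top U: go to s3, push U → (s3, xy, U$)
  ε-move, top U: go to s0, push ε → (s0, xy, $)
  read x, top $: go to s2, push $ → (s2, y, $)
  ε-move, top $: go to s0, push U$ → (s0, y, U$)
  read y, top U: go to s1, push U → (s1, ε, U$)
All input consumed; M is in state s1.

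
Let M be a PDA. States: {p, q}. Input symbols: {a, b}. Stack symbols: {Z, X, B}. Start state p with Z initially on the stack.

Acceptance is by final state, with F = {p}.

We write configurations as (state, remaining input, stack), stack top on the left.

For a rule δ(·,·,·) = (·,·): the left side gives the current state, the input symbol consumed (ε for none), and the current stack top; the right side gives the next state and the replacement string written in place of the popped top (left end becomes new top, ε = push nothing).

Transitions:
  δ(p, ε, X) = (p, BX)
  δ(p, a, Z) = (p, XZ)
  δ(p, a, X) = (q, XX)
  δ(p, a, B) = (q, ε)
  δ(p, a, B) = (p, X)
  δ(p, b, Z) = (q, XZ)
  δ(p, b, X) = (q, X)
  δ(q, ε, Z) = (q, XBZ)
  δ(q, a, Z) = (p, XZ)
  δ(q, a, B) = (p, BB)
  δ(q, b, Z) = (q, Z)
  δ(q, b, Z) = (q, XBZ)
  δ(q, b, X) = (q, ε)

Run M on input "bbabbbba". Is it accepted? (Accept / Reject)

Accept

One accepting computation: (p, bbabbbba, Z) ⊢ (q, babbbba, XZ) ⊢ (q, abbbba, Z) ⊢ (p, bbbba, XZ) ⊢ (q, bbba, XZ) ⊢ (q, bba, Z) ⊢ (q, ba, Z) ⊢ (q, a, Z) ⊢ (p, ε, XZ)
All input consumed and state p ∈ F.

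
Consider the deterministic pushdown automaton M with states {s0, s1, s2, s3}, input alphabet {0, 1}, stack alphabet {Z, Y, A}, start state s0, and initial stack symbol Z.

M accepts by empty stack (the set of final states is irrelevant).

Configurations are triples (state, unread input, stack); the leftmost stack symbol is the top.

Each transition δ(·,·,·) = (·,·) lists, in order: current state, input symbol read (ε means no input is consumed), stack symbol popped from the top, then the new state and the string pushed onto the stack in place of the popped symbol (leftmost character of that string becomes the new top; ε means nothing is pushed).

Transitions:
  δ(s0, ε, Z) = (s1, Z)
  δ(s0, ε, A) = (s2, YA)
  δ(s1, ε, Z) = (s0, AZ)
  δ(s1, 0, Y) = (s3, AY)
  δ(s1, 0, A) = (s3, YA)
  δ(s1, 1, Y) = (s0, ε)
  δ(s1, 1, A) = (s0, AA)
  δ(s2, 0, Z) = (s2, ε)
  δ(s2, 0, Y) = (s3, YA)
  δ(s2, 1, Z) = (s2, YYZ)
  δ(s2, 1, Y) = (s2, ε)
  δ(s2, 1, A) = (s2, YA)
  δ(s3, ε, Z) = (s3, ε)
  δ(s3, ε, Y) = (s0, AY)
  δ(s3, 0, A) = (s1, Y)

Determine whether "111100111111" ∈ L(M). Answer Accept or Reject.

(s0, 111100111111, Z)
  ε-move, top Z: go to s1, push Z → (s1, 111100111111, Z)
  ε-move, top Z: go to s0, push AZ → (s0, 111100111111, AZ)
  ε-move, top A: go to s2, push YA → (s2, 111100111111, YAZ)
  read 1, top Y: go to s2, push ε → (s2, 11100111111, AZ)
  read 1, top A: go to s2, push YA → (s2, 1100111111, YAZ)
  read 1, top Y: go to s2, push ε → (s2, 100111111, AZ)
  read 1, top A: go to s2, push YA → (s2, 00111111, YAZ)
  read 0, top Y: go to s3, push YA → (s3, 0111111, YAAZ)
  ε-move, top Y: go to s0, push AY → (s0, 0111111, AYAAZ)
  ε-move, top A: go to s2, push YA → (s2, 0111111, YAYAAZ)
  read 0, top Y: go to s3, push YA → (s3, 111111, YAAYAAZ)
  ε-move, top Y: go to s0, push AY → (s0, 111111, AYAAYAAZ)
  ε-move, top A: go to s2, push YA → (s2, 111111, YAYAAYAAZ)
  read 1, top Y: go to s2, push ε → (s2, 11111, AYAAYAAZ)
  read 1, top A: go to s2, push YA → (s2, 1111, YAYAAYAAZ)
  read 1, top Y: go to s2, push ε → (s2, 111, AYAAYAAZ)
  read 1, top A: go to s2, push YA → (s2, 11, YAYAAYAAZ)
  read 1, top Y: go to s2, push ε → (s2, 1, AYAAYAAZ)
  read 1, top A: go to s2, push YA → (s2, ε, YAYAAYAAZ)
All input consumed; stack is YAYAAYAAZ, not empty, and no further ε-move applies.

Reject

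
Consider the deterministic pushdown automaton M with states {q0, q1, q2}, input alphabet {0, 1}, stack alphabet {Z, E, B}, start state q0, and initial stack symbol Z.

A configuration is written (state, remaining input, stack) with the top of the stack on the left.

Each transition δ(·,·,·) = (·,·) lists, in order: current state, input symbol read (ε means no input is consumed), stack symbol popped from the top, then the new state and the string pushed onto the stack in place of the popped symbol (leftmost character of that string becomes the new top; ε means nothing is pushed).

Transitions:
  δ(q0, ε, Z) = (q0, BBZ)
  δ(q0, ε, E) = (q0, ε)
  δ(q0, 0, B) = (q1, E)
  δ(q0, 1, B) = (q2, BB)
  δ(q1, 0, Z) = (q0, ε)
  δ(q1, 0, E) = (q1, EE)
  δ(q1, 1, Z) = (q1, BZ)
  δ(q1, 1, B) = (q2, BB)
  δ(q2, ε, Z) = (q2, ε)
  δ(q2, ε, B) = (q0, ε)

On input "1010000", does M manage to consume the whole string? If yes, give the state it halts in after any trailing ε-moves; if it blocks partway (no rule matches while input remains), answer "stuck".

(q0, 1010000, Z)
  ε-move, top Z: go to q0, push BBZ → (q0, 1010000, BBZ)
  read 1, top B: go to q2, push BB → (q2, 010000, BBBZ)
  ε-move, top B: go to q0, push ε → (q0, 010000, BBZ)
  read 0, top B: go to q1, push E → (q1, 10000, EBZ)
No transition for (q1, 1, top E); M blocks with input 10000 remaining.

stuck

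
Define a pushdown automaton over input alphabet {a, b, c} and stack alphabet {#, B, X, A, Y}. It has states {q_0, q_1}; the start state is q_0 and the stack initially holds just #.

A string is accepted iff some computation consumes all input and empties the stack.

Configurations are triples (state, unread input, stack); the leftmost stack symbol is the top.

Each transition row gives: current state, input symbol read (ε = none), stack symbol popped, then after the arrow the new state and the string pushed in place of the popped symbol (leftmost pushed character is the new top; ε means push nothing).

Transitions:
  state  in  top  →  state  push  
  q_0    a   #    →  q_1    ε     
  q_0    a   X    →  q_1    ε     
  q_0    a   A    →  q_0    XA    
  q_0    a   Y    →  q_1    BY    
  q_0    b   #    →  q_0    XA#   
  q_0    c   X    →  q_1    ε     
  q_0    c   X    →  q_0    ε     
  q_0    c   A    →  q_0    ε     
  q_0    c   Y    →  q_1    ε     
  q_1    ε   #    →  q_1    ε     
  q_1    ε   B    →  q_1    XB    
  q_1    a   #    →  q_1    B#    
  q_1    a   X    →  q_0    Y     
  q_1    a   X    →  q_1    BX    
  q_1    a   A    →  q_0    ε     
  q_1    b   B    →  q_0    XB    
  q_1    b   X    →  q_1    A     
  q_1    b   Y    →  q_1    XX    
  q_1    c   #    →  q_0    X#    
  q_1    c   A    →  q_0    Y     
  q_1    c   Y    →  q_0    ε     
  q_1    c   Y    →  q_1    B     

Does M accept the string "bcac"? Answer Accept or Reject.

Reject

No computation consumes all input and empties the stack.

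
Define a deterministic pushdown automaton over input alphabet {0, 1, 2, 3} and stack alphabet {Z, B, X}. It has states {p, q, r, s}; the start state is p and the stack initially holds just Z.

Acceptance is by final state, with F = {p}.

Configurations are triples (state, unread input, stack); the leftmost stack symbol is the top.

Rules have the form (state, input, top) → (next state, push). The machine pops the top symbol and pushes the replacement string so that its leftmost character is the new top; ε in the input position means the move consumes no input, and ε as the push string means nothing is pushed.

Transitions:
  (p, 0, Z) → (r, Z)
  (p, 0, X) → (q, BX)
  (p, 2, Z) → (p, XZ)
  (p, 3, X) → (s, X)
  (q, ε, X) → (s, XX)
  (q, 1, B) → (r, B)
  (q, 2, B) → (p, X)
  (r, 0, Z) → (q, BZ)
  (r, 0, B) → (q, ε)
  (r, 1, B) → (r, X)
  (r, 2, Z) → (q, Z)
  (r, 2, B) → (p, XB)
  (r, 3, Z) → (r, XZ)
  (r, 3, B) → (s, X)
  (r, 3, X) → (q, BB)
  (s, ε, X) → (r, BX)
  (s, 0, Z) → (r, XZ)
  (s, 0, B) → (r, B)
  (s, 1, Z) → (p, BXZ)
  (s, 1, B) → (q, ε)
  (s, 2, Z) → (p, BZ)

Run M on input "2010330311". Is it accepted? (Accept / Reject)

Reject

(p, 2010330311, Z) ⊢ (p, 010330311, XZ) ⊢ (q, 10330311, BXZ) ⊢ (r, 0330311, BXZ) ⊢ (q, 330311, XZ) ⊢ (s, 330311, XXZ) ⊢ (r, 330311, BXXZ) ⊢ (s, 30311, XXXZ) ⊢ (r, 30311, BXXXZ) ⊢ (s, 0311, XXXXZ) ⊢ (r, 0311, BXXXXZ) ⊢ (q, 311, XXXXZ) ⊢ (s, 311, XXXXXZ) ⊢ (r, 311, BXXXXXZ) ⊢ (s, 11, XXXXXXZ) ⊢ (r, 11, BXXXXXXZ) ⊢ (r, 1, XXXXXXXZ)
No transition applies at (r, 1, XXXXXXXZ); input not fully consumed.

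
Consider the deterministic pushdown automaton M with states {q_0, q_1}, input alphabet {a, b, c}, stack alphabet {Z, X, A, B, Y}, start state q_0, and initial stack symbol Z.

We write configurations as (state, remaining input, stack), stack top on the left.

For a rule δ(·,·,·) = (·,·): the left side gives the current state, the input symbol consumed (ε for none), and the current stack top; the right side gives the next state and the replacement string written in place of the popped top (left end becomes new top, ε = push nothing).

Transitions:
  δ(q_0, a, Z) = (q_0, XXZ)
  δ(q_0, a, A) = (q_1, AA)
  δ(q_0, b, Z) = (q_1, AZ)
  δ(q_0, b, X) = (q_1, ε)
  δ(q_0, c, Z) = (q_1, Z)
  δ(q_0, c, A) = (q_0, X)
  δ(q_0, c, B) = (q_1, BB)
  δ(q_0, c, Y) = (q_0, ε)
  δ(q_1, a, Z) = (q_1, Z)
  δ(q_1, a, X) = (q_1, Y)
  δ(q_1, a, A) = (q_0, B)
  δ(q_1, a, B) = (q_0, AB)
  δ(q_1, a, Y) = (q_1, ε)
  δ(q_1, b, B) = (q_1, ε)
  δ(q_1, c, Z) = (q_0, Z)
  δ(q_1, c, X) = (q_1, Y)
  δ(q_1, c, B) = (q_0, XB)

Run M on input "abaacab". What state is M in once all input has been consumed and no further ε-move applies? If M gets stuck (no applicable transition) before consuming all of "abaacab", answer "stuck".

(q_0, abaacab, Z) ⊢ (q_0, baacab, XXZ) ⊢ (q_1, aacab, XZ) ⊢ (q_1, acab, YZ) ⊢ (q_1, cab, Z) ⊢ (q_0, ab, Z) ⊢ (q_0, b, XXZ) ⊢ (q_1, ε, XZ)
All input consumed; M is in state q_1.

q_1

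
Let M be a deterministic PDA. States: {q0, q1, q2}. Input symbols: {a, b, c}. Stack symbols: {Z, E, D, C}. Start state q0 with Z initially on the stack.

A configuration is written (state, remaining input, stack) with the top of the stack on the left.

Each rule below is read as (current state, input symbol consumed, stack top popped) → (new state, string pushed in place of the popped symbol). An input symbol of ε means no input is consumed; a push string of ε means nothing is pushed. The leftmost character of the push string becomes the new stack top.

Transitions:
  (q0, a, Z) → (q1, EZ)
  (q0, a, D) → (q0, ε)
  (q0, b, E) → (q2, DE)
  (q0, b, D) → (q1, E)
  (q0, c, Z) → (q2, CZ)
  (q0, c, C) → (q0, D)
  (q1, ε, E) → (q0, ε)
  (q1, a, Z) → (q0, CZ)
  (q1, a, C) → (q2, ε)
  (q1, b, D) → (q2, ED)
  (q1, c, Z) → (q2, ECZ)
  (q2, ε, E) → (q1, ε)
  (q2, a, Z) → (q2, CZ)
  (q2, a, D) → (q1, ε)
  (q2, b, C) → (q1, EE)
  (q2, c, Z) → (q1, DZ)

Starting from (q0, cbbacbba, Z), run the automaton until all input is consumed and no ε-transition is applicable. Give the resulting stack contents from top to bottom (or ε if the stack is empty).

Z

(q0, cbbacbba, Z) ⊢ (q2, bbacbba, CZ) ⊢ (q1, bacbba, EEZ) ⊢ (q0, bacbba, EZ) ⊢ (q2, acbba, DEZ) ⊢ (q1, cbba, EZ) ⊢ (q0, cbba, Z) ⊢ (q2, bba, CZ) ⊢ (q1, ba, EEZ) ⊢ (q0, ba, EZ) ⊢ (q2, a, DEZ) ⊢ (q1, ε, EZ) ⊢ (q0, ε, Z)
All input consumed in state q0 with stack Z.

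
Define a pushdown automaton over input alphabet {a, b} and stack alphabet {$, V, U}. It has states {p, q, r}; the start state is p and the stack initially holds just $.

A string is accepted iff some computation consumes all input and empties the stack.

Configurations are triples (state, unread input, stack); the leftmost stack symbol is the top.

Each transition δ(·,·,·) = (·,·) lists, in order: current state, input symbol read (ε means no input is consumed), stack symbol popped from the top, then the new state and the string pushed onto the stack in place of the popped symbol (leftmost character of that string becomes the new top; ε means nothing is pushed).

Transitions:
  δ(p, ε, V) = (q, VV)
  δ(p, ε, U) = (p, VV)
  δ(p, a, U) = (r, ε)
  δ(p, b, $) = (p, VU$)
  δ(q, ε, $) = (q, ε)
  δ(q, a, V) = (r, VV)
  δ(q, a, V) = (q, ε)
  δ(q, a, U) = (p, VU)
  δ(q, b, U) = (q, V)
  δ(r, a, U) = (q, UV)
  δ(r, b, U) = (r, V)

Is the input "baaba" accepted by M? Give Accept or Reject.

Accept

One accepting computation: (p, baaba, $) ⊢ (p, aaba, VU$) ⊢ (q, aaba, VVU$) ⊢ (q, aba, VU$) ⊢ (q, ba, U$) ⊢ (q, a, V$) ⊢ (q, ε, $) ⊢ (q, ε, ε)
All input consumed and the stack is empty.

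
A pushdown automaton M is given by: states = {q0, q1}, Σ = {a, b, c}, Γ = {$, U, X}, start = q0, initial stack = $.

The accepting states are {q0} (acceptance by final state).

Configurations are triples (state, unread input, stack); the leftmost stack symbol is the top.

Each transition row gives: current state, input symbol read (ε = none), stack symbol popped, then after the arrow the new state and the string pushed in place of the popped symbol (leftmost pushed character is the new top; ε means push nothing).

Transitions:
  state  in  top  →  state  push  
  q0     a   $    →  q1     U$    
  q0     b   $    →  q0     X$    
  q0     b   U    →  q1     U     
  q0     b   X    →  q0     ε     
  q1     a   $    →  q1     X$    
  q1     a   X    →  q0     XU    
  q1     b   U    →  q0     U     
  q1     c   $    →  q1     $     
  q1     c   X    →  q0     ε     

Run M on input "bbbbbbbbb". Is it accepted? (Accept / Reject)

One accepting computation: (q0, bbbbbbbbb, $) ⊢ (q0, bbbbbbbb, X$) ⊢ (q0, bbbbbbb, $) ⊢ (q0, bbbbbb, X$) ⊢ (q0, bbbbb, $) ⊢ (q0, bbbb, X$) ⊢ (q0, bbb, $) ⊢ (q0, bb, X$) ⊢ (q0, b, $) ⊢ (q0, ε, X$)
All input consumed and state q0 ∈ F.

Accept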